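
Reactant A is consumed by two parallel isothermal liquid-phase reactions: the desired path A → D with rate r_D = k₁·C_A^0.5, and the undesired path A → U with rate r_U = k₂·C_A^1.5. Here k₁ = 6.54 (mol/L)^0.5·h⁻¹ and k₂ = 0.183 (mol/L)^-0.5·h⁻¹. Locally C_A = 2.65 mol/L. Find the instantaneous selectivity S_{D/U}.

S_{D/U} = r_D/r_U = (k₁·C_A^0.5)/(k₂·C_A^1.5) = (k₁/k₂)·C_A⁻¹.
= (6.54×2.650^0.5) / (0.183×2.650^1.5) = 10.65/0.7894 = 13.5.

13.5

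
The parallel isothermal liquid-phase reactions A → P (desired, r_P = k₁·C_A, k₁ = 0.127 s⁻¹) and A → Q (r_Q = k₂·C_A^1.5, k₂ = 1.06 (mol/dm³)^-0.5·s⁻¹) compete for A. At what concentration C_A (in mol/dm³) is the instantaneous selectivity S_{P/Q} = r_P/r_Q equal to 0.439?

S_{P/Q} = (k₁/k₂)·C_A^-0.5 ⇒ C_A = (S·k₂/k₁)^(-2).
= (0.439×1.06/0.127)^(-2) = (3.664)^(-2) = 0.0745 mol/dm³.

0.0745 mol/dm³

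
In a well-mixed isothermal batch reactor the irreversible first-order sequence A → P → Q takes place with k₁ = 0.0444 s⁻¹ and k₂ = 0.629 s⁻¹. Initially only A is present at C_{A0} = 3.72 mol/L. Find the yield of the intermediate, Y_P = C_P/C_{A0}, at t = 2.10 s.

For first-order series with pure A initially, C_P(t) = k₁C_{A0}/(k₂−k₁)·(e^(−k₁t) − e^(−k₂t)).
e^(−k₁t) = e^(−0.0444×2.10) = e^(−0.09324) = 0.9110; e^(−k₂t) = e^(−1.321) = 0.2669.
C_P = 0.0444×3.72/(0.629−0.0444) × (0.9110−0.2669) = 0.2825×0.6441 = 0.1820 mol/L.
Y_P = C_P/C_{A0} = 0.1820/3.72 = 0.0489.

0.0489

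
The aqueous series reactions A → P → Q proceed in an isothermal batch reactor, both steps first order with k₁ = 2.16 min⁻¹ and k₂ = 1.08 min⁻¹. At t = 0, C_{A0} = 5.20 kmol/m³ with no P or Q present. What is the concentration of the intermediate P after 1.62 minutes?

1.49 kmol/m³

Solving the coupled first-order balances gives C_P(t) = [k₁/(k₂−k₁)]·C_{A0}·(e^(−k₁t) − e^(−k₂t)).
e^(−k₁t) = e^(−2.16×1.62) = e^(−3.499) = 0.03022; e^(−k₂t) = e^(−1.750) = 0.1738.
C_P = 2.16×5.20/(1.08−2.16) × (0.03022−0.1738) = (-10.40)×(-0.1436) = 1.494 kmol/m³.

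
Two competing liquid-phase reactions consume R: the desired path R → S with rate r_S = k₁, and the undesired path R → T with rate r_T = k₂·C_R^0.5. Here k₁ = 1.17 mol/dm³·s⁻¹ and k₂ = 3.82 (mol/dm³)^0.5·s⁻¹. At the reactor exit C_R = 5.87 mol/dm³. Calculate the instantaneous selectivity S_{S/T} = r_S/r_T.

0.126

S_{S/T} = r_S/r_T = (k₁)/(k₂·C_R^0.5) = (k₁/k₂)·C_R^-0.5.
= (1.17) / (3.82×5.870^0.5) = 1.170/9.255 = 0.126.
The undesired path is higher order in R, so low C_R (CSTR or dilute feed) favours S.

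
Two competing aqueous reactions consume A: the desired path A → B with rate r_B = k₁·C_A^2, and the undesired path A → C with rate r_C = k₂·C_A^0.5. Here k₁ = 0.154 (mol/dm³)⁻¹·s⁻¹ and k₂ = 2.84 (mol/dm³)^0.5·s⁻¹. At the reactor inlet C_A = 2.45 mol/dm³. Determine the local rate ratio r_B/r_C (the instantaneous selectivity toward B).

0.208

S_{B/C} = r_B/r_C = (k₁·C_A^2)/(k₂·C_A^0.5) = (k₁/k₂)·C_A^1.5.
= (0.154×2.450^2) / (2.84×2.450^0.5) = 0.9244/4.445 = 0.208.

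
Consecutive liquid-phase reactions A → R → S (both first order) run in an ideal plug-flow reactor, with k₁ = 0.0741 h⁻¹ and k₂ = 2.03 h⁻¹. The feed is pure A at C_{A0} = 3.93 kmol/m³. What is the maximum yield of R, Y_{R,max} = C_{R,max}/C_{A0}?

At the optimum, C_{R,max}/C_{A0} = (k₁/k₂)^[k₂/(k₂−k₁)].
= (0.0741/2.03)^(2.03/(2.03−0.0741)) = (0.03650)^(1.038) = 0.03220.

0.0322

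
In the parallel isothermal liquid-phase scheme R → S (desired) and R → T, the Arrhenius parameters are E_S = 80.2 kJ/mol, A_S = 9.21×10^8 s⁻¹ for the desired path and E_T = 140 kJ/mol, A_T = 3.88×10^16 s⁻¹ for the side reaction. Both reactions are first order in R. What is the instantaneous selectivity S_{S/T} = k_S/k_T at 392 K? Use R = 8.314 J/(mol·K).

With equal orders, S_{S/T} = k_S/k_T = (A_S/A_T)·exp[(E_T−E_S)/(RT)].
(E_T−E_S)/(RT) = (140−80.2)×10³/(8.314×392) = 59800/3259 = 18.35.
k_S/k_T = (9.21×10^8/3.88×10^16)·exp(18.35) = 2.374×10^-8 × 9.305×10^7 = 2.21.
Since E_S < E_T, lowering the temperature improves selectivity toward S.

2.21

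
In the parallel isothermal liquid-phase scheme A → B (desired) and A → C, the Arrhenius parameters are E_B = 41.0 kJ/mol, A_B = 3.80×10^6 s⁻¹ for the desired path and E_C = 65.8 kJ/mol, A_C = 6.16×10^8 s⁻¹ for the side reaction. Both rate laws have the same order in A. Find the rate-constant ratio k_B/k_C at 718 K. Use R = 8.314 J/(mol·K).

Since both paths have the same order in A, the concentration cancels and S_{B/C} = k_B/k_C = (A_B/A_C)·exp[(E_C−E_B)/(RT)].
(E_C−E_B)/(RT) = (65.8−41.0)×10³/(8.314×718) = 24800/5969 = 4.154.
k_B/k_C = (3.80×10^6/6.16×10^8)·exp(4.154) = 0.006169 × 63.72 = 0.393.
Since E_B < E_C, lowering the temperature improves selectivity toward B.

0.393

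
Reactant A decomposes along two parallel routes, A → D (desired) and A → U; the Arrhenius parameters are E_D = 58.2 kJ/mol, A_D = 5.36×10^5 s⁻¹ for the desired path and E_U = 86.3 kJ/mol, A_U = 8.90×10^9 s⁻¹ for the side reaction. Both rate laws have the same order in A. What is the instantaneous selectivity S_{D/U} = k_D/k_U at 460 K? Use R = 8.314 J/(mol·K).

With equal orders, S_{D/U} = k_D/k_U = (A_D/A_U)·exp[(E_U−E_D)/(RT)].
(E_U−E_D)/(RT) = (86.3−58.2)×10³/(8.314×460) = 28100/3824 = 7.347.
k_D/k_U = (5.36×10^5/8.90×10^9)·exp(7.347) = 6.022×10^-5 × 1552 = 0.0935.
Since E_D < E_U, lowering the temperature improves selectivity toward D.

0.0935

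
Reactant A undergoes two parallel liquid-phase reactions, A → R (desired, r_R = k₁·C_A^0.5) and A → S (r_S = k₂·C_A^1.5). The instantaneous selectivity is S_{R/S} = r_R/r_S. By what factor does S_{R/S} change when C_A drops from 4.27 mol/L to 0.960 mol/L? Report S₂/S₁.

4.45

S_{R/S} = (k₁/k₂)·C_A⁻¹, so S₂/S₁ = (C_{A,2}/C_{A,1})⁻¹.
= 4.27/0.960 = 4.45.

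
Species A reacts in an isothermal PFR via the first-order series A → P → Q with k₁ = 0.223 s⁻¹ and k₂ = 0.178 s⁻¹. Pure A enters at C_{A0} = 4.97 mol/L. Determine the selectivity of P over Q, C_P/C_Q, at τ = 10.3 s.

For first-order series with pure A initially, C_P(τ) = k₁C_{A0}/(k₂−k₁)·(e^(−k₁τ) − e^(−k₂τ)).
e^(−k₁τ) = e^(−0.223×10.3) = e^(−2.297) = 0.1006; e^(−k₂τ) = e^(−1.833) = 0.1599.
C_P = 0.223×4.97/(0.178−0.223) × (0.1006−0.1599) = (-24.63)×(-0.05930) = 1.460 mol/L.
C_A = C_{A0}e^(−k₁τ) = 0.4998 mol/L, so C_Q = C_{A0}−C_A−C_P = 3.010 mol/L; C_P/C_Q = 0.485.

0.485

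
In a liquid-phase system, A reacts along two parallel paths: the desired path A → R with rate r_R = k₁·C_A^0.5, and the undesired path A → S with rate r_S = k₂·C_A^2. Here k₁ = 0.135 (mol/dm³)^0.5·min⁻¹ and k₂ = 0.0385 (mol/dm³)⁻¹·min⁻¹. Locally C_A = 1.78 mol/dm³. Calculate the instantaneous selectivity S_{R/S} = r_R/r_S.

1.48

S_{R/S} = r_R/r_S = (k₁·C_A^0.5)/(k₂·C_A^2) = (k₁/k₂)·C_A^-1.5.
= (0.135×1.780^0.5) / (0.0385×1.780^2) = 0.1801/0.1220 = 1.48.
The undesired path is higher order in A, so low C_A (CSTR or dilute feed) favours R.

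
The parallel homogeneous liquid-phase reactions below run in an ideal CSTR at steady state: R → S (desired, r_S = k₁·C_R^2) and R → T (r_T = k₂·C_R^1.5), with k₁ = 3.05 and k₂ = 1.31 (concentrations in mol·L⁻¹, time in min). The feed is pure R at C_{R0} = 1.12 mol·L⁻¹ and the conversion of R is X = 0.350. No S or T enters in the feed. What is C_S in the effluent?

Exit C_R = C_{R0}(1−X) = 1.12×0.650 = 0.7280 mol·L⁻¹.
Rates in a CSTR are evaluated at the outlet concentration: r_S = 3.05×0.7280^2 = 1.616, r_T = 1.31×0.7280^1.5 = 0.8137.
Fraction of consumed R going to S: r_S/(r_S+r_T) = 0.6652.
C_S = 0.6652·C_{R0}·X = 0.6652×1.12×0.350 = 0.261 mol·L⁻¹.

0.261 mol·L⁻¹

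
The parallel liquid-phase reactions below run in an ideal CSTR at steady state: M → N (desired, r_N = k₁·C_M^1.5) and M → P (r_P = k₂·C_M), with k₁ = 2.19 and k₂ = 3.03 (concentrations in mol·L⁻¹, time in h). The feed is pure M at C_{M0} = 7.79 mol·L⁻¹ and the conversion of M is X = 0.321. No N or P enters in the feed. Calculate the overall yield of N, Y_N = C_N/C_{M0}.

0.200

Exit C_M = C_{M0}(1−X) = 7.79×0.679 = 5.289 mol·L⁻¹.
In a CSTR the entire volume is at exit conditions, so r_N = 2.19×5.289^1.5 = 26.64 and r_P = 3.03×5.289 = 16.03.
Fraction of consumed M going to N: r_N/(r_N+r_P) = 0.6244.
C_N = 0.6244·C_{M0}·X = 0.6244×7.79×0.321 = 1.56 mol·L⁻¹; Y_N = C_N/C_{M0} = 0.200.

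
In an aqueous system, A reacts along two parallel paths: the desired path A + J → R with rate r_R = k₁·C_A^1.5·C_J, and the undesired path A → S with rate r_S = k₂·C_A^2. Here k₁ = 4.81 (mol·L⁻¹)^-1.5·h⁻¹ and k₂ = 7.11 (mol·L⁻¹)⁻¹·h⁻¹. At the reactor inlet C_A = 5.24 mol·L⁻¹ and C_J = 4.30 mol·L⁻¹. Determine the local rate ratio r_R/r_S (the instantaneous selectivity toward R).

S_{R/S} = r_R/r_S = (k₁·C_A^1.5·C_J)/(k₂·C_A^2) = (k₁/k₂)·C_A^-0.5·C_J.
= (4.81×5.240^1.5×4.300) / (7.11×5.240^2) = 248.1/195.2 = 1.27.

1.27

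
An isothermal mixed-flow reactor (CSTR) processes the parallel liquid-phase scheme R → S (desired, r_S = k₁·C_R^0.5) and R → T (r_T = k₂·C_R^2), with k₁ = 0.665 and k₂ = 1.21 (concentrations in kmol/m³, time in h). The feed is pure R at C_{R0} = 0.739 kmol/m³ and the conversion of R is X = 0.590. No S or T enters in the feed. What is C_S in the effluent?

Exit C_R = C_{R0}(1−X) = 0.739×0.410 = 0.3030 kmol/m³.
In a CSTR the entire volume is at exit conditions, so r_S = 0.665×0.3030^0.5 = 0.3660 and r_T = 1.21×0.3030^2 = 0.1111.
Fraction of consumed R going to S: r_S/(r_S+r_T) = 0.7672.
C_S = 0.7672·C_{R0}·X = 0.7672×0.739×0.590 = 0.335 kmol/m³.

0.335 kmol/m³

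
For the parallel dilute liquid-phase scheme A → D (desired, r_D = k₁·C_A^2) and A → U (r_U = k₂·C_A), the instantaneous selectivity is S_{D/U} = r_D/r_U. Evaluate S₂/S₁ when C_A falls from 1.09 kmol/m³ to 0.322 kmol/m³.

S_{D/U} = (k₁/k₂)·C_A, so S₂/S₁ = (C_{A,2}/C_{A,1}).
= 0.322/1.09 = 0.295.

0.295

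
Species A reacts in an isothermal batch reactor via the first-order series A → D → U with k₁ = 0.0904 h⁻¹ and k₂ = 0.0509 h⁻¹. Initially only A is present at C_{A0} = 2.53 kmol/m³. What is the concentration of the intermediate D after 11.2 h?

Solving the coupled first-order balances gives C_D(t) = [k₁/(k₂−k₁)]·C_{A0}·(e^(−k₁t) − e^(−k₂t)).
e^(−k₁t) = e^(−0.0904×11.2) = e^(−1.012) = 0.3633; e^(−k₂t) = e^(−0.5701) = 0.5655.
C_D = 0.0904×2.53/(0.0509−0.0904) × (0.3633−0.5655) = (-5.790)×(-0.2022) = 1.171 kmol/m³.

1.17 kmol/m³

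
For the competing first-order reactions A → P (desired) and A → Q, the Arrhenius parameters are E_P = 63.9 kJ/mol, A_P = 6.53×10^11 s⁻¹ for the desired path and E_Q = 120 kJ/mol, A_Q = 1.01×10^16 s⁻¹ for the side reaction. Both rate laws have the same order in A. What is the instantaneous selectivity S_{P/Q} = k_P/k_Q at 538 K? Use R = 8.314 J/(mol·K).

Since both paths have the same order in A, the concentration cancels and S_{P/Q} = k_P/k_Q = (A_P/A_Q)·exp[(E_Q−E_P)/(RT)].
(E_Q−E_P)/(RT) = (120−63.9)×10³/(8.314×538) = 56100/4473 = 12.54.
k_P/k_Q = (6.53×10^11/1.01×10^16)·exp(12.54) = 6.465×10^-5 × 2.799×10^5 = 18.1.

18.1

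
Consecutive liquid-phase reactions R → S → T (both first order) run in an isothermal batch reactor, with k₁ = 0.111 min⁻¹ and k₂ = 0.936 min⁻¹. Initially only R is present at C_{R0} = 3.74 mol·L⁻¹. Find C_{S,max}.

0.333 mol·L⁻¹

Evaluating C_S at t_opt = ln(k₂/k₁)/(k₂−k₁) gives C_{S,max}/C_{R0} = (k₁/k₂)^[k₂/(k₂−k₁)].
= (0.111/0.936)^(0.936/(0.936−0.111)) = (0.1186)^(1.135) = 0.08902.
C_{S,max} = 0.08902×3.74 = 0.333 mol·L⁻¹.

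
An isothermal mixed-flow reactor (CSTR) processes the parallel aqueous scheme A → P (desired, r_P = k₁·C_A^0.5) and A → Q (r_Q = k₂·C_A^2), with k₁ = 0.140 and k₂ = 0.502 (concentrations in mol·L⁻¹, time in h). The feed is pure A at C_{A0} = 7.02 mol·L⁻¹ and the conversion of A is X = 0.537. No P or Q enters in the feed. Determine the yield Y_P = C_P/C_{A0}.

0.0244

Exit C_A = C_{A0}(1−X) = 7.02×0.463 = 3.250 mol·L⁻¹.
Rates in a CSTR are evaluated at the outlet concentration: r_P = 0.140×3.250^0.5 = 0.2524, r_Q = 0.502×3.250^2 = 5.303.
Fraction of consumed A going to P: r_P/(r_P+r_Q) = 0.04543.
C_P = 0.04543·C_{A0}·X = 0.04543×7.02×0.537 = 0.171 mol·L⁻¹; Y_P = C_P/C_{A0} = 0.0244.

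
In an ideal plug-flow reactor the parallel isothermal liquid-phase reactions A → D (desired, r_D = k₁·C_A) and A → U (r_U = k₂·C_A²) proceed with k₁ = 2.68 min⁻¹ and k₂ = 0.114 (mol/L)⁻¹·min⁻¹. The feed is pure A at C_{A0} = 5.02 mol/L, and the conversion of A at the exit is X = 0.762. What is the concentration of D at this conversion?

C_A = C_{A0}(1−X) = 1.195 mol/L.
Along a PFR/batch, dC_D/dC_A = −r_D/(r_D+r_U) = −k₁/(k₁+k₂·C_A).
Integrating from C_{A0} to C_A: C_D = (2.68/0.114)·ln[(2.68+0.114·5.02)/(2.68+0.114·1.19)] = 23.51·ln(3.252/2.816) = 3.384 mol/L.

3.38 mol/L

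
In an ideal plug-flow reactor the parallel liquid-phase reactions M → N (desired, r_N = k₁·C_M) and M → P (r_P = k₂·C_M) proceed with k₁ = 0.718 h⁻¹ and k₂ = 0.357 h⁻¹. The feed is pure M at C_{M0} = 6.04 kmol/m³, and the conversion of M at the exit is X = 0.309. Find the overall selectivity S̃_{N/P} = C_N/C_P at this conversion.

2.01

C_M = C_{M0}(1−X) = 4.174 kmol/m³.
Both paths are first order in M, so the instantaneous fraction to N is constant: dC_N/d(−C_M) = k₁/(k₁+k₂) = 0.6679.
C_N = 0.6679·(C_{M0}−C_M) = 0.6679×1.866 = 1.25 kmol/m³.
C_P = (C_{M0}−C_M)−C_N = 0.6198 kmol/m³; S̃_{N/P} = 1.247/0.6198 = 2.01.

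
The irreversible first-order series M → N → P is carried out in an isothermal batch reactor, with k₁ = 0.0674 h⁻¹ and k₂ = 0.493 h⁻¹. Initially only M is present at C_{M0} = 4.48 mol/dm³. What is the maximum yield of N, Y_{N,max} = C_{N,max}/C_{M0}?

Evaluating C_N at t_opt = ln(k₂/k₁)/(k₂−k₁) gives C_{N,max}/C_{M0} = (k₁/k₂)^[k₂/(k₂−k₁)].
= (0.0674/0.493)^(0.493/(0.493−0.0674)) = (0.1367)^(1.158) = 0.09976.

0.0998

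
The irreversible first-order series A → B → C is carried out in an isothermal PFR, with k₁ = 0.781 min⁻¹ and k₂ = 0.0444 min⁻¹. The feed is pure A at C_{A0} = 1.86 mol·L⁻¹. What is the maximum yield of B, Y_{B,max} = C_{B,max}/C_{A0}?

For a first-order series the maximum intermediate yield is C_{B,max}/C_{A0} = (k₁/k₂)^[k₂/(k₂−k₁)].
= (0.781/0.0444)^(0.0444/(0.0444−0.781)) = (17.59)^(-0.06028) = 0.8413.

0.841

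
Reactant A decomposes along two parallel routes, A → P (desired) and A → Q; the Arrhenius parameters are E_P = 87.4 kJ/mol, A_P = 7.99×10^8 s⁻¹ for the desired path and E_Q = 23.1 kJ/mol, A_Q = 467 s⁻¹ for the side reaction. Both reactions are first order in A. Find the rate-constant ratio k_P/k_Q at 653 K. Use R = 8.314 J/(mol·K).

With equal orders, S_{P/Q} = k_P/k_Q = (A_P/A_Q)·exp[(E_Q−E_P)/(RT)].
(E_Q−E_P)/(RT) = (23.1−87.4)×10³/(8.314×653) = -64300/5429 = -11.84.
k_P/k_Q = (7.99×10^8/467)·exp(-11.84) = 1.711×10^6 × 7.184×10^-6 = 12.3.
Since E_P > E_Q, raising the temperature improves selectivity toward P.

12.3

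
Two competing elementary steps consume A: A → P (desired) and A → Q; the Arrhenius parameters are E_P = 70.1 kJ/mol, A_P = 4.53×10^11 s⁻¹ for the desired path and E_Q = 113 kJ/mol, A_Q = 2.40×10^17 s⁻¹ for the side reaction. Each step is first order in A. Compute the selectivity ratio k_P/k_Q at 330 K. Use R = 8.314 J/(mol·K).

11.7

With equal orders, S_{P/Q} = k_P/k_Q = (A_P/A_Q)·exp[(E_Q−E_P)/(RT)].
(E_Q−E_P)/(RT) = (113−70.1)×10³/(8.314×330) = 42900/2744 = 15.64.
k_P/k_Q = (4.53×10^11/2.40×10^17)·exp(15.64) = 1.887×10^-6 × 6.177×10^6 = 11.7.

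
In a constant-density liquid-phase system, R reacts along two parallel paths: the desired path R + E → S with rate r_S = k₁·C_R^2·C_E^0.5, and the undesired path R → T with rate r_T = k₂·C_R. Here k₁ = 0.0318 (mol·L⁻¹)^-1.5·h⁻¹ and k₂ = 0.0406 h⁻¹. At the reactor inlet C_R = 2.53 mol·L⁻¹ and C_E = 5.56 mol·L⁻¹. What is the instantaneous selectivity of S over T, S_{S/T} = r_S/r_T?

S_{S/T} = r_S/r_T = (k₁·C_R^2·C_E^0.5)/(k₂·C_R) = (k₁/k₂)·C_R·C_E^0.5.
= (0.0318×2.530^2×5.560^0.5) / (0.0406×2.530) = 0.4800/0.1027 = 4.67.
Since the desired path is higher order in R, keeping C_R high (PFR or concentrated feed) favours S.

4.67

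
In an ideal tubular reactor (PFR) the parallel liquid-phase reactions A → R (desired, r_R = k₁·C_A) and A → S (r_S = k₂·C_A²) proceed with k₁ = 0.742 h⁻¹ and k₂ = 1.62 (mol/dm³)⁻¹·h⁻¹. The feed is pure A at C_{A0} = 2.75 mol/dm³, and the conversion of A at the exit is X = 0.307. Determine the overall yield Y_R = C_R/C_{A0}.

C_A = C_{A0}(1−X) = 1.906 mol/dm³.
Along a PFR/batch, dC_R/dC_A = −r_R/(r_R+r_S) = −k₁/(k₁+k₂·C_A).
Integrating from C_{A0} to C_A: C_R = (0.742/1.62)·ln[(0.742+1.62·2.75)/(0.742+1.62·1.91)] = 0.4580·ln(5.197/3.829) = 0.1399 mol/dm³.
Y_R = C_R/C_{A0} = 0.1399/2.75 = 0.0509.

0.0509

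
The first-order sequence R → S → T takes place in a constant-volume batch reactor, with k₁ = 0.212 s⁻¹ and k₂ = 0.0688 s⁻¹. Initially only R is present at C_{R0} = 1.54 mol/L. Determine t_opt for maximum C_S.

For first-order series the maximum of C_S occurs at t_opt = ln(k₂/k₁)/(k₂−k₁).
= ln(0.0688/0.212)/(0.0688−0.212) = ln(0.3245)/-0.1432 = -1.125/-0.1432 = 7.86 s.

7.86 s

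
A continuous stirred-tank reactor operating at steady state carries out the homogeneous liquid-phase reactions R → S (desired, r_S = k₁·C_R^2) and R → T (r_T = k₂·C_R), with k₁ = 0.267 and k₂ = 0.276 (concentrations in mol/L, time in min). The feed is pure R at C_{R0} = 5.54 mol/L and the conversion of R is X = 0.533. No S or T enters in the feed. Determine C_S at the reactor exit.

Exit C_R = C_{R0}(1−X) = 5.54×0.467 = 2.587 mol/L.
Rates in a CSTR are evaluated at the outlet concentration: r_S = 0.267×2.587^2 = 1.787, r_T = 0.276×2.587 = 0.7141.
Fraction of consumed R going to S: r_S/(r_S+r_T) = 0.7145.
C_S = 0.7145·C_{R0}·X = 0.7145×5.54×0.533 = 2.11 mol/L.

2.11 mol/L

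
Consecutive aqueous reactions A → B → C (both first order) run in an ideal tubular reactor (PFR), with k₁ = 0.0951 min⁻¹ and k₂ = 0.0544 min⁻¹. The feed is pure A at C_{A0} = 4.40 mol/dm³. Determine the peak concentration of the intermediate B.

2.09 mol/dm³

For a first-order series the maximum intermediate yield is C_{B,max}/C_{A0} = (k₁/k₂)^[k₂/(k₂−k₁)].
= (0.0951/0.0544)^(0.0544/(0.0544−0.0951)) = (1.748)^(-1.337) = 0.4740.
C_{B,max} = 0.4740×4.40 = 2.09 mol/dm³.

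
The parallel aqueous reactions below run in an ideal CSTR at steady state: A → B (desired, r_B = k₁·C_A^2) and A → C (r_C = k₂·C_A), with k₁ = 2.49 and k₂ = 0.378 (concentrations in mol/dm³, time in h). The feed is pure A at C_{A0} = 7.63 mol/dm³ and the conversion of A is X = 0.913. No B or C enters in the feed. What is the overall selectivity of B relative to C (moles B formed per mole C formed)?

4.37

Exit C_A = C_{A0}(1−X) = 7.63×0.0870 = 0.6638 mol/dm³.
In a CSTR the entire volume is at exit conditions, so r_B = 2.49×0.6638^2 = 1.097 and r_C = 0.378×0.6638 = 0.2509.
Overall selectivity = C_B/C_C = r_Bτ/(r_Cτ) = r_B/r_C = 4.37.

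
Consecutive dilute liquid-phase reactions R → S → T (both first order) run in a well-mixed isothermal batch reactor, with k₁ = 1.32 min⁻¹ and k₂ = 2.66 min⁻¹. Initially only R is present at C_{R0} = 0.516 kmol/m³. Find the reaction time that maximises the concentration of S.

0.523 min

For first-order series the maximum of C_S occurs at t_opt = ln(k₂/k₁)/(k₂−k₁).
= ln(2.66/1.32)/(2.66−1.32) = ln(2.015)/1.340 = 0.7007/1.340 = 0.523 min.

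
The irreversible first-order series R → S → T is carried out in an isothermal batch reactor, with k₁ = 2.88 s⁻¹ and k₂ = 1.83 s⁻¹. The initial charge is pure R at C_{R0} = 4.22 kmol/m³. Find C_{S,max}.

1.91 kmol/m³

At the optimum, C_{S,max}/C_{R0} = (k₁/k₂)^[k₂/(k₂−k₁)].
= (2.88/1.83)^(1.83/(1.83−2.88)) = (1.574)^(-1.743) = 0.4537.
C_{S,max} = 0.4537×4.22 = 1.91 kmol/m³.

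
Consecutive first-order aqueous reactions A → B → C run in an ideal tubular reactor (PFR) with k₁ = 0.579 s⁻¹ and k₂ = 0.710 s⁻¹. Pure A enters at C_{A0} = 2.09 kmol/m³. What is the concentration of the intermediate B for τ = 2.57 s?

For first-order series with pure A initially, C_B(τ) = k₁C_{A0}/(k₂−k₁)·(e^(−k₁τ) − e^(−k₂τ)).
e^(−k₁τ) = e^(−0.579×2.57) = e^(−1.488) = 0.2258; e^(−k₂τ) = e^(−1.825) = 0.1613.
C_B = 0.579×2.09/(0.710−0.579) × (0.2258−0.1613) = 9.237×0.06455 = 0.5963 kmol/m³.

0.596 kmol/m³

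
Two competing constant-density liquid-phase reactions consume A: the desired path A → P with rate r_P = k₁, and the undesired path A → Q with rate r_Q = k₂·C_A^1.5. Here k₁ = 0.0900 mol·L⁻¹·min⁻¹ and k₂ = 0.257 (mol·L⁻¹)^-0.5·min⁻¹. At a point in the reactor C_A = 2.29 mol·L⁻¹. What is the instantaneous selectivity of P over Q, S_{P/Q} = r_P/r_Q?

0.101

S_{P/Q} = r_P/r_Q = (k₁)/(k₂·C_A^1.5) = (k₁/k₂)·C_A^-1.5.
= (0.0900) / (0.257×2.290^1.5) = 0.09000/0.8906 = 0.101.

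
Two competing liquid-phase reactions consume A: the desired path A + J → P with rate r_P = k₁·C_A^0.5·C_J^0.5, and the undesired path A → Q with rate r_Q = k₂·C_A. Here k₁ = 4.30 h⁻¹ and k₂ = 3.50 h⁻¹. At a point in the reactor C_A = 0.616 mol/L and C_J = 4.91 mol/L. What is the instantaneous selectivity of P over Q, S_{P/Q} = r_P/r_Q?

3.47

S_{P/Q} = r_P/r_Q = (k₁·C_A^0.5·C_J^0.5)/(k₂·C_A) = (k₁/k₂)·C_A^-0.5·C_J^0.5.
= (4.30×0.6160^0.5×4.910^0.5) / (3.50×0.6160) = 7.478/2.156 = 3.47.
The undesired path is higher order in A, so low C_A (CSTR or dilute feed) favours P.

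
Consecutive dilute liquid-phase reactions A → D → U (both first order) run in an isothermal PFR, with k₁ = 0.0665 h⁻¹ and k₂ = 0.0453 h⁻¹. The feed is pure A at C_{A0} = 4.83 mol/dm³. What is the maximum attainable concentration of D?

2.13 mol/dm³

At the optimum, C_{D,max}/C_{A0} = (k₁/k₂)^[k₂/(k₂−k₁)].
= (0.0665/0.0453)^(0.0453/(0.0453−0.0665)) = (1.468)^(-2.137) = 0.4403.
C_{D,max} = 0.4403×4.83 = 2.13 mol/dm³.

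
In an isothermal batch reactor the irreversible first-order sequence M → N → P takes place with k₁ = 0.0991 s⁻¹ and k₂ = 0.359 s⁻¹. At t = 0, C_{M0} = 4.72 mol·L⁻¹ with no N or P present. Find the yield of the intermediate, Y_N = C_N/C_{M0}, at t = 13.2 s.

For first-order series with pure M initially, C_N(t) = k₁C_{M0}/(k₂−k₁)·(e^(−k₁t) − e^(−k₂t)).
e^(−k₁t) = e^(−0.0991×13.2) = e^(−1.308) = 0.2703; e^(−k₂t) = e^(−4.739) = 0.008749.
C_N = 0.0991×4.72/(0.359−0.0991) × (0.2703−0.008749) = 1.800×0.2616 = 0.4708 mol·L⁻¹.
Y_N = C_N/C_{M0} = 0.4708/4.72 = 0.0997.

0.0997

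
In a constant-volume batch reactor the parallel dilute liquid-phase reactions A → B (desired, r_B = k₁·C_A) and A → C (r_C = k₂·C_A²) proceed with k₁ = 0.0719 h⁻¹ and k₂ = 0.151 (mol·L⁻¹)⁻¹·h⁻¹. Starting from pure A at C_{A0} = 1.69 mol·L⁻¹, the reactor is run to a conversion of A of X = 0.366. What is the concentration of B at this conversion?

0.160 mol·L⁻¹

C_A = C_{A0}(1−X) = 1.071 mol·L⁻¹.
Along a PFR/batch, dC_B/dC_A = −r_B/(r_B+r_C) = −k₁/(k₁+k₂·C_A).
Integrating from C_{A0} to C_A: C_B = (0.0719/0.151)·ln[(0.0719+0.151·1.69)/(0.0719+0.151·1.07)] = 0.4762·ln(0.3271/0.2337) = 0.1601 mol·L⁻¹.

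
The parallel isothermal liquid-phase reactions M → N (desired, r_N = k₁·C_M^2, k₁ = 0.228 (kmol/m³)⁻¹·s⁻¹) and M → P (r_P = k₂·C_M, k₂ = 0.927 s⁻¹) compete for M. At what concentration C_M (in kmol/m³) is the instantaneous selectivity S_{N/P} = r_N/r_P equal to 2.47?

S_{N/P} = (k₁/k₂)·C_M ⇒ C_M = S·k₂/k₁.
= 2.47×0.927/0.228 = 10.0 kmol/m³.

10.0 kmol/m³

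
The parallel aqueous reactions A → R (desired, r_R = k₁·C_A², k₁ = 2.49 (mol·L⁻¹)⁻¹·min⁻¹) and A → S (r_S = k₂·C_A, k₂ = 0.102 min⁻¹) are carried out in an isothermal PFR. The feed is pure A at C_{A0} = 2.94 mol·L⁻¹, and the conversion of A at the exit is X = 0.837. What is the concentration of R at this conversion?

C_A = C_{A0}(1−X) = 0.4792 mol·L⁻¹.
Along a PFR/batch, dC_S/dC_A = −r_S/(r_R+r_S) = −k₂/(k₂+k₁·C_A).
Integrating from C_{A0} to C_A: C_S = (0.102/2.49)·ln[(0.102+2.49·2.94)/(0.102+2.49·0.479)] = 0.04096·ln(7.423/1.295) = 0.07152 mol·L⁻¹.
Then C_R = (C_{A0}−C_A) − C_S = 2.461 − 0.07152 = 2.389 mol·L⁻¹.

2.39 mol·L⁻¹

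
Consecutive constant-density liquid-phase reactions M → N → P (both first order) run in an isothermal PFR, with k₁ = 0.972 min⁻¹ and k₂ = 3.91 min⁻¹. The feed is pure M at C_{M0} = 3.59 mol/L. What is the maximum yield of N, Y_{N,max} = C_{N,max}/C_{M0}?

For a first-order series the maximum intermediate yield is C_{N,max}/C_{M0} = (k₁/k₂)^[k₂/(k₂−k₁)].
= (0.972/3.91)^(3.91/(3.91−0.972)) = (0.2486)^(1.331) = 0.1569.

0.157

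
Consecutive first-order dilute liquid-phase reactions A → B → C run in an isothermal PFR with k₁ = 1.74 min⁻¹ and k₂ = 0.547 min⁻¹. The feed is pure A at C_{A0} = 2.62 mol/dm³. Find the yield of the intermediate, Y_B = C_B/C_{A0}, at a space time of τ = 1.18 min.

For first-order series with pure A initially, C_B(τ) = k₁C_{A0}/(k₂−k₁)·(e^(−k₁τ) − e^(−k₂τ)).
e^(−k₁τ) = e^(−1.74×1.18) = e^(−2.053) = 0.1283; e^(−k₂τ) = e^(−0.6455) = 0.5244.
C_B = 1.74×2.62/(0.547−1.74) × (0.1283−0.5244) = (-3.821)×(-0.3961) = 1.514 mol/dm³.
Y_B = C_B/C_{A0} = 1.514/2.62 = 0.578.

0.578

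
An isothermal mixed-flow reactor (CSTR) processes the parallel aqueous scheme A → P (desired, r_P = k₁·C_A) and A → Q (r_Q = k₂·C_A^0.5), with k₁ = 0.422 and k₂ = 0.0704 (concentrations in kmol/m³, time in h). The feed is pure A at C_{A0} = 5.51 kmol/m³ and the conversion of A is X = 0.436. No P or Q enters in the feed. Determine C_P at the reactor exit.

2.19 kmol/m³

Exit C_A = C_{A0}(1−X) = 5.51×0.564 = 3.108 kmol/m³.
In a CSTR the entire volume is at exit conditions, so r_P = 0.422×3.108 = 1.311 and r_Q = 0.0704×3.108^0.5 = 0.1241.
Fraction of consumed A going to P: r_P/(r_P+r_Q) = 0.9135.
C_P = 0.9135·C_{A0}·X = 0.9135×5.51×0.436 = 2.19 kmol/m³.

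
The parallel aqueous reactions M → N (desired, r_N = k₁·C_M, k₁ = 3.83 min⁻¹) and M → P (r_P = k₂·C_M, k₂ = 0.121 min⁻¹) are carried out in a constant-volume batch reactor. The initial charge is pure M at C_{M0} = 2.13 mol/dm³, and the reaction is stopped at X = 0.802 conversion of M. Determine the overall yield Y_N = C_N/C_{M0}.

0.777

C_M = C_{M0}(1−X) = 0.4217 mol/dm³.
Both paths are first order in M, so the instantaneous fraction to N is constant: dC_N/d(−C_M) = k₁/(k₁+k₂) = 0.9694.
C_N = 0.9694·(C_{M0}−C_M) = 0.9694×1.708 = 1.66 mol/dm³.
Y_N = C_N/C_{M0} = 1.656/2.13 = 0.777.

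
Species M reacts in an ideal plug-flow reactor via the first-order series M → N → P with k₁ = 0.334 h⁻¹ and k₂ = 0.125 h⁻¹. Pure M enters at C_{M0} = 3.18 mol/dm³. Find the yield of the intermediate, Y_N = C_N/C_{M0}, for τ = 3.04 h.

The intermediate concentration in a first-order A→B→C sequence is C_N = k₁C_{M0}(e^(−k₁τ) − e^(−k₂τ))/(k₂−k₁).
e^(−k₁τ) = e^(−0.334×3.04) = e^(−1.015) = 0.3623; e^(−k₂τ) = e^(−0.3800) = 0.6839.
C_N = 0.334×3.18/(0.125−0.334) × (0.3623−0.6839) = (-5.082)×(-0.3216) = 1.634 mol/dm³.
Y_N = C_N/C_{M0} = 1.634/3.18 = 0.514.

0.514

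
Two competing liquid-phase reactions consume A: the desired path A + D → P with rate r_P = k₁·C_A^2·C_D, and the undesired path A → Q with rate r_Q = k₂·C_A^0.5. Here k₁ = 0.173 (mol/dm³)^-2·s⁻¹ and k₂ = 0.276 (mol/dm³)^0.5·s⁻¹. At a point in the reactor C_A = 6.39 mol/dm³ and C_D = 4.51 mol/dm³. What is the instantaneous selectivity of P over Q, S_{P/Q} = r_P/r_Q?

45.7

S_{P/Q} = r_P/r_Q = (k₁·C_A^2·C_D)/(k₂·C_A^0.5) = (k₁/k₂)·C_A^1.5·C_D.
= (0.173×6.390^2×4.510) / (0.276×6.390^0.5) = 31.86/0.6977 = 45.7.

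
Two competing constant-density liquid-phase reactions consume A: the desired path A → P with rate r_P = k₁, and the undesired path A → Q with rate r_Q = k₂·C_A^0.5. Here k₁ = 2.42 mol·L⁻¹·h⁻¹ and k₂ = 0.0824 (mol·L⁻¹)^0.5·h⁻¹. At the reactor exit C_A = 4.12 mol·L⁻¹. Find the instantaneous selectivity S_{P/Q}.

S_{P/Q} = r_P/r_Q = (k₁)/(k₂·C_A^0.5) = (k₁/k₂)·C_A^-0.5.
= (2.42) / (0.0824×4.120^0.5) = 2.420/0.1673 = 14.5.

14.5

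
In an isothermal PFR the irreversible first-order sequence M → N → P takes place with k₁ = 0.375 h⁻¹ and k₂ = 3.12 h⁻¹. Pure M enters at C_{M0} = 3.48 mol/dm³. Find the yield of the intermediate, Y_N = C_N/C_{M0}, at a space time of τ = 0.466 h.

0.0828

Solving the coupled first-order balances gives C_N(τ) = [k₁/(k₂−k₁)]·C_{M0}·(e^(−k₁τ) − e^(−k₂τ)).
e^(−k₁τ) = e^(−0.375×0.466) = e^(−0.1748) = 0.8397; e^(−k₂τ) = e^(−1.454) = 0.2337.
C_N = 0.375×3.48/(3.12−0.375) × (0.8397−0.2337) = 0.4754×0.6060 = 0.2881 mol/dm³.
Y_N = C_N/C_{M0} = 0.2881/3.48 = 0.0828.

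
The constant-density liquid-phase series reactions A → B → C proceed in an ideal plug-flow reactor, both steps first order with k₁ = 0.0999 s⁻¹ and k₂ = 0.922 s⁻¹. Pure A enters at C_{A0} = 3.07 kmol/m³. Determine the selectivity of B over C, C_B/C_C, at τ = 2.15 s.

The intermediate concentration in a first-order A→B→C sequence is C_B = k₁C_{A0}(e^(−k₁τ) − e^(−k₂τ))/(k₂−k₁).
e^(−k₁τ) = e^(−0.0999×2.15) = e^(−0.2148) = 0.8067; e^(−k₂τ) = e^(−1.982) = 0.1378.
C_B = 0.0999×3.07/(0.922−0.0999) × (0.8067−0.1378) = 0.3731×0.6690 = 0.2496 kmol/m³.
C_A = C_{A0}e^(−k₁τ) = 2.477 kmol/m³, so C_C = C_{A0}−C_A−C_B = 0.3438 kmol/m³; C_B/C_C = 0.726.

0.726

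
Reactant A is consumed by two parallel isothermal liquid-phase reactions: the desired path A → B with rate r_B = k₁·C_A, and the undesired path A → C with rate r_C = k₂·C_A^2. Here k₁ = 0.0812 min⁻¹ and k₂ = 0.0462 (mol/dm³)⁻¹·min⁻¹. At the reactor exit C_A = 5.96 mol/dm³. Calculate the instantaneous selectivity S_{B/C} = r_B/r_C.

0.295

S_{B/C} = r_B/r_C = (k₁·C_A)/(k₂·C_A^2) = (k₁/k₂)·C_A⁻¹.
= (0.0812×5.960) / (0.0462×5.960^2) = 0.4840/1.641 = 0.295.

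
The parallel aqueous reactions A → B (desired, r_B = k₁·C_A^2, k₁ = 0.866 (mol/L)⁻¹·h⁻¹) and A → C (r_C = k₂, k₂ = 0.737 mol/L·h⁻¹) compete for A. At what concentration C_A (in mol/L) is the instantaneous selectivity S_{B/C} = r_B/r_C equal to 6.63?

2.38 mol/L

S_{B/C} = (k₁/k₂)·C_A^2 ⇒ C_A = (S·k₂/k₁)^(0.5).
= (6.63×0.737/0.866)^(0.5) = (5.642)^(0.5) = 2.38 mol/L.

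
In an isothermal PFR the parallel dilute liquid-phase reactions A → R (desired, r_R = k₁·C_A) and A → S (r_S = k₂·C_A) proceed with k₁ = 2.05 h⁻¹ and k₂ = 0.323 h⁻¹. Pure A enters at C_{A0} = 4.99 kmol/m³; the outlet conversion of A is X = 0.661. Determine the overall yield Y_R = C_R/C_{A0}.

0.571

C_A = C_{A0}(1−X) = 1.692 kmol/m³.
Both paths are first order in A, so the instantaneous fraction to R is constant: dC_R/d(−C_A) = k₁/(k₁+k₂) = 0.8639.
C_R = 0.8639·(C_{A0}−C_A) = 0.8639×3.298 = 2.85 kmol/m³.
Y_R = C_R/C_{A0} = 2.849/4.99 = 0.571.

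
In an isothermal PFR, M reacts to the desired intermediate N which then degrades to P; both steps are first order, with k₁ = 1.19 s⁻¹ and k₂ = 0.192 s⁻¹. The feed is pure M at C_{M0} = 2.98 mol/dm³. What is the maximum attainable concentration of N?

At the optimum, C_{N,max}/C_{M0} = (k₁/k₂)^[k₂/(k₂−k₁)].
= (1.19/0.192)^(0.192/(0.192−1.19)) = (6.198)^(-0.1924) = 0.7040.
C_{N,max} = 0.7040×2.98 = 2.10 mol/dm³.

2.10 mol/dm³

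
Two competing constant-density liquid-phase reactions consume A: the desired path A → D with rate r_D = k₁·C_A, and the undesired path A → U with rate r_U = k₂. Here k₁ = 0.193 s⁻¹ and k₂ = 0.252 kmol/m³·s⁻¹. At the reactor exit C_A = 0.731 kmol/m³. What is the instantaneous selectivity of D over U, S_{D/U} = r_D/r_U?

0.560

S_{D/U} = r_D/r_U = (k₁·C_A)/(k₂) = (k₁/k₂)·C_A.
= (0.193×0.7310) / (0.252) = 0.1411/0.2520 = 0.560.
Since the desired path is higher order in A, keeping C_A high (PFR or concentrated feed) favours D.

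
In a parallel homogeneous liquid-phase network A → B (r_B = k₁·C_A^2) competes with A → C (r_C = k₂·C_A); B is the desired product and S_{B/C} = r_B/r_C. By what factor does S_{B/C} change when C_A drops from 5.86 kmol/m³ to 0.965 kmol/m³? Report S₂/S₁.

0.165

S_{B/C} = (k₁/k₂)·C_A, so S₂/S₁ = (C_{A,2}/C_{A,1}).
= 0.965/5.86 = 0.165.
Selectivity toward B falls as C_A falls — high-concentration operation is favoured.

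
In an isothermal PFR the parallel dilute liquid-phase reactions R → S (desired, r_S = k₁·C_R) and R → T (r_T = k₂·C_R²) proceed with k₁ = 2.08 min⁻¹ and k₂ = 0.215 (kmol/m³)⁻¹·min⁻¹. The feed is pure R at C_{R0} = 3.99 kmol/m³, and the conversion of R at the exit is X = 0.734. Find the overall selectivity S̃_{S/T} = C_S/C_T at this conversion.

3.92

C_R = C_{R0}(1−X) = 1.061 kmol/m³.
Along a PFR/batch, dC_S/dC_R = −r_S/(r_S+r_T) = −k₁/(k₁+k₂·C_R).
Integrating from C_{R0} to C_R: C_S = (2.08/0.215)·ln[(2.08+0.215·3.99)/(2.08+0.215·1.06)] = 9.674·ln(2.938/2.308) = 2.334 kmol/m³.
C_T = (C_{R0}−C_R)−C_S = 0.5950 kmol/m³; S̃_{S/T} = 2.334/0.5950 = 3.92.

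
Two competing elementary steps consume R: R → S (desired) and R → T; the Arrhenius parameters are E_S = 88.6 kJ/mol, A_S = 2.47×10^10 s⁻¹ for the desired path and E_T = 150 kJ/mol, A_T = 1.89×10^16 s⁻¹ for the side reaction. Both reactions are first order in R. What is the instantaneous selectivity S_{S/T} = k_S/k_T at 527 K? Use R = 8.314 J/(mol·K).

1.59

Since both paths have the same order in R, the concentration cancels and S_{S/T} = k_S/k_T = (A_S/A_T)·exp[(E_T−E_S)/(RT)].
(E_T−E_S)/(RT) = (150−88.6)×10³/(8.314×527) = 61400/4381 = 14.01.
k_S/k_T = (2.47×10^10/1.89×10^16)·exp(14.01) = 1.307×10^-6 × 1.219×10^6 = 1.59.
Since E_S < E_T, lowering the temperature improves selectivity toward S.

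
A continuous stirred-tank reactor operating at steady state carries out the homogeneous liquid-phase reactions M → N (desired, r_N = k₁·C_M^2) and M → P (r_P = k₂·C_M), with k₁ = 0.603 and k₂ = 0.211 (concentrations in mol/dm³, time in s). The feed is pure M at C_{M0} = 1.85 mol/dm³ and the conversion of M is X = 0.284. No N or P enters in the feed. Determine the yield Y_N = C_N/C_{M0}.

Exit C_M = C_{M0}(1−X) = 1.85×0.716 = 1.325 mol/dm³.
Rates in a CSTR are evaluated at the outlet concentration: r_N = 0.603×1.325^2 = 1.058, r_P = 0.211×1.325 = 0.2795.
Fraction of consumed M going to N: r_N/(r_N+r_P) = 0.7910.
C_N = 0.7910·C_{M0}·X = 0.7910×1.85×0.284 = 0.416 mol/dm³; Y_N = C_N/C_{M0} = 0.225.

0.225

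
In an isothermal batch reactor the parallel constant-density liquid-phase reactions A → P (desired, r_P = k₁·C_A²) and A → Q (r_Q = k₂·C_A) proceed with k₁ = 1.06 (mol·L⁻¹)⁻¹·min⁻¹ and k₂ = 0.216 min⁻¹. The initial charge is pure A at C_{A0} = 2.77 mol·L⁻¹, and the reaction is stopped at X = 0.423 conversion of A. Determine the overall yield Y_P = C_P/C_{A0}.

C_A = C_{A0}(1−X) = 1.598 mol·L⁻¹.
Along a PFR/batch, dC_Q/dC_A = −r_Q/(r_P+r_Q) = −k₂/(k₂+k₁·C_A).
Integrating from C_{A0} to C_A: C_Q = (0.216/1.06)·ln[(0.216+1.06·2.77)/(0.216+1.06·1.60)] = 0.2038·ln(3.152/1.910) = 0.1021 mol·L⁻¹.
Then C_P = (C_{A0}−C_A) − C_Q = 1.172 − 0.1021 = 1.070 mol·L⁻¹.
Y_P = C_P/C_{A0} = 1.070/2.77 = 0.386.

0.386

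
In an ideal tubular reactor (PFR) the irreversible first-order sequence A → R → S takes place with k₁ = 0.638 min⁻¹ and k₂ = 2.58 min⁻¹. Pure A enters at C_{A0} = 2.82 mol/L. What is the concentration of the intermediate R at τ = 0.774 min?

0.440 mol/L

Solving the coupled first-order balances gives C_R(τ) = [k₁/(k₂−k₁)]·C_{A0}·(e^(−k₁τ) − e^(−k₂τ)).
e^(−k₁τ) = e^(−0.638×0.774) = e^(−0.4938) = 0.6103; e^(−k₂τ) = e^(−1.997) = 0.1358.
C_R = 0.638×2.82/(2.58−0.638) × (0.6103−0.1358) = 0.9264×0.4745 = 0.4396 mol/L.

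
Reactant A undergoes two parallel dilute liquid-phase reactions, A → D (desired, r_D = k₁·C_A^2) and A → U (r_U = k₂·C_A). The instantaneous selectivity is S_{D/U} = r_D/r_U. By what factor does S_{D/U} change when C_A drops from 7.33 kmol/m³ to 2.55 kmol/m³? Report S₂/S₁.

S_{D/U} = (k₁/k₂)·C_A, so S₂/S₁ = (C_{A,2}/C_{A,1}).
= 2.55/7.33 = 0.348.

0.348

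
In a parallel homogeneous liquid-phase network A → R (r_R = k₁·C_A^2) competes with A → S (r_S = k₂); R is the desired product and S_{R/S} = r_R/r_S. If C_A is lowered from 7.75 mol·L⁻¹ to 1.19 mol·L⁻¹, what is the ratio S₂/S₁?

0.0236

S_{R/S} = (k₁/k₂)·C_A^2, so S₂/S₁ = (C_{A,2}/C_{A,1})^2.
= (1.19/7.75)^2 = (0.1535)^2 = 0.0236.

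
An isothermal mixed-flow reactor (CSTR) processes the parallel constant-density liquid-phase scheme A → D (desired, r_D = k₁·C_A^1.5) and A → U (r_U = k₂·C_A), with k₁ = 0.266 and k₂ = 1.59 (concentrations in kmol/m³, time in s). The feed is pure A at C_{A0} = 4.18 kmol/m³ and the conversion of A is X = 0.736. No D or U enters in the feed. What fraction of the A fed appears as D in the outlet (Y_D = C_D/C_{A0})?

0.110

Exit C_A = C_{A0}(1−X) = 4.18×0.264 = 1.104 kmol/m³.
A CSTR operates uniformly at the exit composition, giving r_D = 0.3084 and r_U = 1.755 (each k·C_A^n at C_A = 1.104).
Fraction of consumed A going to D: r_D/(r_D+r_U) = 0.1495.
C_D = 0.1495·C_{A0}·X = 0.1495×4.18×0.736 = 0.460 kmol/m³; Y_D = C_D/C_{A0} = 0.110.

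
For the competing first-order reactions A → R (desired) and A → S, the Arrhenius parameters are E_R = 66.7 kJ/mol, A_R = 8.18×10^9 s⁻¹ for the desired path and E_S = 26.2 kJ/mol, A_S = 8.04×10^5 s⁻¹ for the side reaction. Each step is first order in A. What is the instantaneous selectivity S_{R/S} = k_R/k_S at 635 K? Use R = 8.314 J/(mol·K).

4.74

With equal orders, S_{R/S} = k_R/k_S = (A_R/A_S)·exp[(E_S−E_R)/(RT)].
(E_S−E_R)/(RT) = (26.2−66.7)×10³/(8.314×635) = -40500/5279 = -7.671.
k_R/k_S = (8.18×10^9/8.04×10^5)·exp(-7.671) = 10174 × 4.660×10^-4 = 4.74.
Since E_R > E_S, raising the temperature improves selectivity toward R.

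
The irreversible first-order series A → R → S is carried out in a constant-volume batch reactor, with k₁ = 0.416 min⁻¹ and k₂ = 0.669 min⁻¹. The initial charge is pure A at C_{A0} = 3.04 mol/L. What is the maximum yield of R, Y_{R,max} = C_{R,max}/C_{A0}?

0.285

For a first-order series the maximum intermediate yield is C_{R,max}/C_{A0} = (k₁/k₂)^[k₂/(k₂−k₁)].
= (0.416/0.669)^(0.669/(0.669−0.416)) = (0.6218)^(2.644) = 0.2847.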